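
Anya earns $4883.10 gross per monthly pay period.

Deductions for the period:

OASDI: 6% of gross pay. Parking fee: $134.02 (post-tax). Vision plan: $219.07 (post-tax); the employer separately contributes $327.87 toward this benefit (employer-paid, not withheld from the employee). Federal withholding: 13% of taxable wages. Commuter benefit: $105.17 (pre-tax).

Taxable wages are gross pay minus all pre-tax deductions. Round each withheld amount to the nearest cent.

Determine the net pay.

Commuter benefit: $105.17
Taxable wages = $4883.10 − $105.17 = $4777.93
Federal withholding: $4777.93 × 0.13 = $621.13
OASDI: $4883.10 × 0.06 = $292.99
Vision plan: $219.07
Parking fee: $134.02
(Employer's $327.87 toward vision plan is not withheld from the employee.)
Total deductions = $105.17 + $621.13 + $292.99 + $219.07 + $134.02 = $1372.38
Net pay = $4883.10 − $1372.38 = $3510.72

$3510.72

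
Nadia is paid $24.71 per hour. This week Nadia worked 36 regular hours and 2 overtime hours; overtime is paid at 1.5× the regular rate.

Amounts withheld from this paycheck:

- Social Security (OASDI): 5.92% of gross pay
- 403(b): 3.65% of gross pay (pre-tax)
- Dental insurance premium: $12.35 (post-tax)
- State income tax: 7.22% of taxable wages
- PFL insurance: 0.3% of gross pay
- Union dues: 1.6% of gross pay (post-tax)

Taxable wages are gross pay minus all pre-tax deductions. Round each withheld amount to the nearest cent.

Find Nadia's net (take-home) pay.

Regular pay: 36 × $24.71 = $889.56
Overtime pay: 2 × $24.71 × 1.5 = $74.13
Gross pay = $889.56 + $74.13 = $963.69
403(b): $963.69 × 0.0365 = $35.17
Taxable wages = $963.69 − $35.17 = $928.52
State income tax: $928.52 × 0.0722 = $67.04
PFL insurance: $963.69 × 0.003 = $2.89
Social Security (OASDI): $963.69 × 0.0592 = $57.05
Union dues: $963.69 × 0.016 = $15.42
Dental insurance premium: $12.35
Total deductions = $35.17 + $67.04 + $2.89 + $57.05 + $15.42 + $12.35 = $189.92
Net pay = $963.69 − $189.92 = $773.77

$773.77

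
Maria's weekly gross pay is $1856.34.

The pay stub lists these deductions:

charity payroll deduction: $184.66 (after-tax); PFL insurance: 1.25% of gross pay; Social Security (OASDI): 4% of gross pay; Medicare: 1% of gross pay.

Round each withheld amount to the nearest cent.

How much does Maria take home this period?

$1555.67

Social Security (OASDI): $1856.34 × 0.04 = $74.25
Medicare: $1856.34 × 0.01 = $18.56
PFL insurance: $1856.34 × 0.0125 = $23.20
Charity payroll deduction: $184.66
Total deductions = $74.25 + $18.56 + $23.20 + $184.66 = $300.67
Net pay = $1856.34 − $300.67 = $1555.67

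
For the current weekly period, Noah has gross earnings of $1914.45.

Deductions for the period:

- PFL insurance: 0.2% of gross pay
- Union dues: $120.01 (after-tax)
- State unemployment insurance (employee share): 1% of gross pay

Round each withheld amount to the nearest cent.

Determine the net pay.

State unemployment insurance (employee share): $1914.45 × 0.01 = $19.14
PFL insurance: $1914.45 × 0.002 = $3.83
Union dues: $120.01
Total deductions = $19.14 + $3.83 + $120.01 = $142.98
Net pay = $1914.45 − $142.98 = $1771.47

$1771.47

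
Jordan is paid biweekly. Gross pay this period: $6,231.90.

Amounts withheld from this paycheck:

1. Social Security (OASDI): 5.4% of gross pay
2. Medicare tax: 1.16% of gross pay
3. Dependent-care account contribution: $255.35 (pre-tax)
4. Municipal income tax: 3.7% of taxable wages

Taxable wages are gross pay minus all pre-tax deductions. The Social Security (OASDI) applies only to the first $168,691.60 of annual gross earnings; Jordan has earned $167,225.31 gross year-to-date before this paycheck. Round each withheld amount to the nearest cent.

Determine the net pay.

$5,603.95

Dependent-care account contribution: $255.35
Taxable wages = $6,231.90 − $255.35 = $5,976.55
Municipal income tax: $5,976.55 × 0.037 = $221.13
Social Security (OASDI): only $168,691.60 − $167,225.31 = $1,466.29 of this check is subject → $1,466.29 × 0.054 = $79.18
Medicare tax: $6,231.90 × 0.0116 = $72.29
Total deductions = $255.35 + $221.13 + $79.18 + $72.29 = $627.95
Net pay = $6,231.90 − $627.95 = $5,603.95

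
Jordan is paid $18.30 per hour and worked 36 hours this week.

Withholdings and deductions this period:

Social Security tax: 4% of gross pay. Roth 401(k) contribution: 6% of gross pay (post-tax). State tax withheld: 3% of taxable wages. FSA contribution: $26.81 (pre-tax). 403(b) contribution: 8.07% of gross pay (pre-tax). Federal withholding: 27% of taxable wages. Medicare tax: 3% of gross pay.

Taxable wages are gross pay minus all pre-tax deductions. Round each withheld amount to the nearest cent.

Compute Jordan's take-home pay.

Gross pay: 36 × $18.30 = $658.80
403(b) contribution: $658.80 × 0.0807 = $53.17
FSA contribution: $26.81
Pre-tax total = $53.17 + $26.81 = $79.98
Taxable wages = $658.80 − $79.98 = $578.82
State tax withheld: $578.82 × 0.03 = $17.36
Federal withholding: $578.82 × 0.27 = $156.28
Medicare tax: $658.80 × 0.03 = $19.76
Social Security tax: $658.80 × 0.04 = $26.35
Roth 401(k) contribution: $658.80 × 0.06 = $39.53
Total deductions = $53.17 + $26.81 + $17.36 + $156.28 + $19.76 + $26.35 + $39.53 = $339.26
Net pay = $658.80 − $339.26 = $319.54

$319.54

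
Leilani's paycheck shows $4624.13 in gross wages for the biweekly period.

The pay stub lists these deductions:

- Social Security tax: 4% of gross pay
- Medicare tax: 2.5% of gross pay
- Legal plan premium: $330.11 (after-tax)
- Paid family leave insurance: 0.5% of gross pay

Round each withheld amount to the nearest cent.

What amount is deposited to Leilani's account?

$3970.33

Social Security tax: $4624.13 × 0.04 = $184.97
Medicare tax: $4624.13 × 0.025 = $115.60
Paid family leave insurance: $4624.13 × 0.005 = $23.12
Legal plan premium: $330.11
Total deductions = $184.97 + $115.60 + $23.12 + $330.11 = $653.80
Net pay = $4624.13 − $653.80 = $3970.33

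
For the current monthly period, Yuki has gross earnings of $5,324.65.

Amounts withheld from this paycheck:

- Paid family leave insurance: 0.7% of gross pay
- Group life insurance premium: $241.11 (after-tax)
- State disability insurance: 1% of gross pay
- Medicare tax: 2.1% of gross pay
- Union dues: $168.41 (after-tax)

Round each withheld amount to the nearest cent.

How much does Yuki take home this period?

State disability insurance: $5,324.65 × 0.01 = $53.25
Medicare tax: $5,324.65 × 0.021 = $111.82
Paid family leave insurance: $5,324.65 × 0.007 = $37.27
Group life insurance premium: $241.11
Union dues: $168.41
Total deductions = $53.25 + $111.82 + $37.27 + $241.11 + $168.41 = $611.86
Net pay = $5,324.65 − $611.86 = $4,712.79

$4,712.79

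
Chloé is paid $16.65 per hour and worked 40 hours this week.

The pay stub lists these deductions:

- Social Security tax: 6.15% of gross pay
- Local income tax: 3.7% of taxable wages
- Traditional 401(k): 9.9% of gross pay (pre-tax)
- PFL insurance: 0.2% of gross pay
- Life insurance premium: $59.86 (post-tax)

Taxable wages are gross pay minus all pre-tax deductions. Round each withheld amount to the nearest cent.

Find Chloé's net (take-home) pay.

Gross pay: 40 × $16.65 = $666.00
Traditional 401(k): $666.00 × 0.099 = $65.93
Taxable wages = $666.00 − $65.93 = $600.07
Local income tax: $600.07 × 0.037 = $22.20
Social Security tax: $666.00 × 0.0615 = $40.96
PFL insurance: $666.00 × 0.002 = $1.33
Life insurance premium: $59.86
Total deductions = $65.93 + $22.20 + $40.96 + $1.33 + $59.86 = $190.28
Net pay = $666.00 − $190.28 = $475.72

$475.72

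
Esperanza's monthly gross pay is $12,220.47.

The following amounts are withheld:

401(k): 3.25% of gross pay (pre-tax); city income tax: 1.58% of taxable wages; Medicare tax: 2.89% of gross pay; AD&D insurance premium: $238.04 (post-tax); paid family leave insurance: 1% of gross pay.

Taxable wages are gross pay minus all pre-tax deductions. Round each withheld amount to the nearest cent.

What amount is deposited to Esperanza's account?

$10,923.08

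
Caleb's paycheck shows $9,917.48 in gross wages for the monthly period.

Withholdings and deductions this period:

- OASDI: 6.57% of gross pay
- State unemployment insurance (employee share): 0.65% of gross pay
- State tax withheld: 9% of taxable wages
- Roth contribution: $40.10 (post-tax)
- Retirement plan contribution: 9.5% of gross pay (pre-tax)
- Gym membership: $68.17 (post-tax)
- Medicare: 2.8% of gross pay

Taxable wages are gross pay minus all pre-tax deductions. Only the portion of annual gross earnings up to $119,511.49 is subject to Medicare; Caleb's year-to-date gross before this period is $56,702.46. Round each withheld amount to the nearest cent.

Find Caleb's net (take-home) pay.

Retirement plan contribution: $9,917.48 × 0.095 = $942.16
Taxable wages = $9,917.48 − $942.16 = $8,975.32
State tax withheld: $8,975.32 × 0.09 = $807.78
State unemployment insurance (employee share): $9,917.48 × 0.0065 = $64.46
Medicare: cap not yet reached, full $9,917.48 is subject → $9,917.48 × 0.028 = $277.69
OASDI: $9,917.48 × 0.0657 = $651.58
Roth contribution: $40.10
Gym membership: $68.17
Total deductions = $942.16 + $807.78 + $64.46 + $277.69 + $651.58 + $40.10 + $68.17 = $2,851.94
Net pay = $9,917.48 − $2,851.94 = $7,065.54

$7,065.54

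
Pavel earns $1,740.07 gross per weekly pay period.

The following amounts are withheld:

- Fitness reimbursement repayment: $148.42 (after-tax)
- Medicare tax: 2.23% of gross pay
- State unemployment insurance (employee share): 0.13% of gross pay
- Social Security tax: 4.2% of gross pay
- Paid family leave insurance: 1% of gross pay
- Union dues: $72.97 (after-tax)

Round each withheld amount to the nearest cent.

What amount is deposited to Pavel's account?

$1,387.14

Social Security tax: $1,740.07 × 0.042 = $73.08
Medicare tax: $1,740.07 × 0.0223 = $38.80
State unemployment insurance (employee share): $1,740.07 × 0.0013 = $2.26
Paid family leave insurance: $1,740.07 × 0.01 = $17.40
Fitness reimbursement repayment: $148.42
Union dues: $72.97
Total deductions = $73.08 + $38.80 + $2.26 + $17.40 + $148.42 + $72.97 = $352.93
Net pay = $1,740.07 − $352.93 = $1,387.14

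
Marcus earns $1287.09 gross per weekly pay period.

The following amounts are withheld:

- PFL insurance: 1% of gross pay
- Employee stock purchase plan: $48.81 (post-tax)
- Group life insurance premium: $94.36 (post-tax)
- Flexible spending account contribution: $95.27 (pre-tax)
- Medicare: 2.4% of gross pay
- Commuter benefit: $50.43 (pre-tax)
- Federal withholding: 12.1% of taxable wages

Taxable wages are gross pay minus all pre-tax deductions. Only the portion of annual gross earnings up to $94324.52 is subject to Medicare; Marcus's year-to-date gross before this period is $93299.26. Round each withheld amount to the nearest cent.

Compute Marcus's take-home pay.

Commuter benefit: $50.43
Flexible spending account contribution: $95.27
Pre-tax total = $50.43 + $95.27 = $145.70
Taxable wages = $1287.09 − $145.70 = $1141.39
Federal withholding: $1141.39 × 0.121 = $138.11
PFL insurance: $1287.09 × 0.01 = $12.87
Medicare: only $94324.52 − $93299.26 = $1025.26 of this check is subject → $1025.26 × 0.024 = $24.61
Employee stock purchase plan: $48.81
Group life insurance premium: $94.36
Total deductions = $50.43 + $95.27 + $138.11 + $12.87 + $24.61 + $48.81 + $94.36 = $464.46
Net pay = $1287.09 − $464.46 = $822.63

$822.63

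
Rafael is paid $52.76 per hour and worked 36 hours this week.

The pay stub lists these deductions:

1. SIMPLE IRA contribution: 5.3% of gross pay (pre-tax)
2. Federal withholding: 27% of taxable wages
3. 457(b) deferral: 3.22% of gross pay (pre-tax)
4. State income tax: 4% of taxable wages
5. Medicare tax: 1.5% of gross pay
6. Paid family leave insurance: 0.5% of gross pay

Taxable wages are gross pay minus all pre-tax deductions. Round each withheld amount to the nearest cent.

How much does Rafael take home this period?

$1,160.91

Gross pay: 36 × $52.76 = $1,899.36
SIMPLE IRA contribution: $1,899.36 × 0.053 = $100.67
457(b) deferral: $1,899.36 × 0.0322 = $61.16
Pre-tax total = $100.67 + $61.16 = $161.83
Taxable wages = $1,899.36 − $161.83 = $1,737.53
State income tax: $1,737.53 × 0.04 = $69.50
Federal withholding: $1,737.53 × 0.27 = $469.13
Medicare tax: $1,899.36 × 0.015 = $28.49
Paid family leave insurance: $1,899.36 × 0.005 = $9.50
Total deductions = $100.67 + $61.16 + $69.50 + $469.13 + $28.49 + $9.50 = $738.45
Net pay = $1,899.36 − $738.45 = $1,160.91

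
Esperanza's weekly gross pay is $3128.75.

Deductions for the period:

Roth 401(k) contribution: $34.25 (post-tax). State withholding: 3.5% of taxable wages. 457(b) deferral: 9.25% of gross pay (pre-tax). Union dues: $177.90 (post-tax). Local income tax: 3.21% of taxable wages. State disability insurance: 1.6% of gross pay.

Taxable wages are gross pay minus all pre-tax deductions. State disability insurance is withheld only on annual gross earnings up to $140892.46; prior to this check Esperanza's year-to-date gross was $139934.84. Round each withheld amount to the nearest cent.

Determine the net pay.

$2421.35

457(b) deferral: $3128.75 × 0.0925 = $289.41
Taxable wages = $3128.75 − $289.41 = $2839.34
Local income tax: $2839.34 × 0.0321 = $91.14
State withholding: $2839.34 × 0.035 = $99.38
State disability insurance: only $140892.46 − $139934.84 = $957.62 of this check is subject → $957.62 × 0.016 = $15.32
Roth 401(k) contribution: $34.25
Union dues: $177.90
Total deductions = $289.41 + $91.14 + $99.38 + $15.32 + $34.25 + $177.90 = $707.40
Net pay = $3128.75 − $707.40 = $2421.35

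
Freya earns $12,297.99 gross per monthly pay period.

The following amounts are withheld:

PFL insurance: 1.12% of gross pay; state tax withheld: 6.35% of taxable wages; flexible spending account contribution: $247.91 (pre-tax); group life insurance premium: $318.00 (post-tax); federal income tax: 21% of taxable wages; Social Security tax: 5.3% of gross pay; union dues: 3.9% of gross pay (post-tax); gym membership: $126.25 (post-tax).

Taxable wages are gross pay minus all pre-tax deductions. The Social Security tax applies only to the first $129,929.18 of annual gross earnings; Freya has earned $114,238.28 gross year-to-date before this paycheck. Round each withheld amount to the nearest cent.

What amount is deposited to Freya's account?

Flexible spending account contribution: $247.91
Taxable wages = $12,297.99 − $247.91 = $12,050.08
Federal income tax: $12,050.08 × 0.21 = $2,530.52
State tax withheld: $12,050.08 × 0.0635 = $765.18
Social Security tax: cap not yet reached, full $12,297.99 is subject → $12,297.99 × 0.053 = $651.79
PFL insurance: $12,297.99 × 0.0112 = $137.74
Union dues: $12,297.99 × 0.039 = $479.62
Group life insurance premium: $318.00
Gym membership: $126.25
Total deductions = $247.91 + $2,530.52 + $765.18 + $651.79 + $137.74 + $479.62 + $318.00 + $126.25 = $5,257.01
Net pay = $12,297.99 − $5,257.01 = $7,040.98

$7,040.98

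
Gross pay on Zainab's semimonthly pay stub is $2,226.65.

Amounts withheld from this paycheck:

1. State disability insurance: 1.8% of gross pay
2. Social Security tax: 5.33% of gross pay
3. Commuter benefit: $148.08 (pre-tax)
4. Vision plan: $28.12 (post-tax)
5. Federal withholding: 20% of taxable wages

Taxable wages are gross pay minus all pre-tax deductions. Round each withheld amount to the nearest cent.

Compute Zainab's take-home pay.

Commuter benefit: $148.08
Taxable wages = $2,226.65 − $148.08 = $2,078.57
Federal withholding: $2,078.57 × 0.2 = $415.71
State disability insurance: $2,226.65 × 0.018 = $40.08
Social Security tax: $2,226.65 × 0.0533 = $118.68
Vision plan: $28.12
Total deductions = $148.08 + $415.71 + $40.08 + $118.68 + $28.12 = $750.67
Net pay = $2,226.65 − $750.67 = $1,475.98

$1,475.98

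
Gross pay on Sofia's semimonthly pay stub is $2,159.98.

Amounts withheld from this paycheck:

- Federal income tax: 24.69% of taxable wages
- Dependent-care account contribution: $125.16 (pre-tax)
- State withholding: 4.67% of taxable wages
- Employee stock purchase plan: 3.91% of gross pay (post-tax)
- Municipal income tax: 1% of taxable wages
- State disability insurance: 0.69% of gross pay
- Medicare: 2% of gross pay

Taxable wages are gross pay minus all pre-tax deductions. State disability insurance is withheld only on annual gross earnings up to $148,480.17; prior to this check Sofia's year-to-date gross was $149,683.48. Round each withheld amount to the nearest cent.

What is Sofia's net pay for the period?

Dependent-care account contribution: $125.16
Taxable wages = $2,159.98 − $125.16 = $2,034.82
State withholding: $2,034.82 × 0.0467 = $95.03
Municipal income tax: $2,034.82 × 0.01 = $20.35
Federal income tax: $2,034.82 × 0.2469 = $502.40
State disability insurance: annual cap $148,480.17 already reached (YTD $149,683.48), so $0.00
Medicare: $2,159.98 × 0.02 = $43.20
Employee stock purchase plan: $2,159.98 × 0.0391 = $84.46
Total deductions = $125.16 + $95.03 + $20.35 + $502.40 + $0.00 + $43.20 + $84.46 = $870.60
Net pay = $2,159.98 − $870.60 = $1,289.38

$1,289.38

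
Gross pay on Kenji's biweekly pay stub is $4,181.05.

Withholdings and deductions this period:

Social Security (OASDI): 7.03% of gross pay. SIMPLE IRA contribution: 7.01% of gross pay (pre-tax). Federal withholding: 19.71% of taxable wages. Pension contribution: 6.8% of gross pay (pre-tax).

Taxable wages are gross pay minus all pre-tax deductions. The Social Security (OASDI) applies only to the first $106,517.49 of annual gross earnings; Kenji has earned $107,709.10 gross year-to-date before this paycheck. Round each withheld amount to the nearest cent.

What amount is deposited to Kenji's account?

Pension contribution: $4,181.05 × 0.068 = $284.31
SIMPLE IRA contribution: $4,181.05 × 0.0701 = $293.09
Pre-tax total = $284.31 + $293.09 = $577.40
Taxable wages = $4,181.05 − $577.40 = $3,603.65
Federal withholding: $3,603.65 × 0.1971 = $710.28
Social Security (OASDI): annual cap $106,517.49 already reached (YTD $107,709.10), so $0.00
Total deductions = $284.31 + $293.09 + $710.28 + $0.00 = $1,287.68
Net pay = $4,181.05 − $1,287.68 = $2,893.37

$2,893.37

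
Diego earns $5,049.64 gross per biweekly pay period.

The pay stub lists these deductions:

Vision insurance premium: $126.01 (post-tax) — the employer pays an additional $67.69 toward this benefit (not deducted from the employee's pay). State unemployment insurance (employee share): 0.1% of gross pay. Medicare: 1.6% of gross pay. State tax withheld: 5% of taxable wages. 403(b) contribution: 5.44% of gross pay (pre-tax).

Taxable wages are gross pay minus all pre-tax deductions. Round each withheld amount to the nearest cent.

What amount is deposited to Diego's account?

$4,324.34

403(b) contribution: $5,049.64 × 0.0544 = $274.70
Taxable wages = $5,049.64 − $274.70 = $4,774.94
State tax withheld: $4,774.94 × 0.05 = $238.75
Medicare: $5,049.64 × 0.016 = $80.79
State unemployment insurance (employee share): $5,049.64 × 0.001 = $5.05
Vision insurance premium: $126.01
(Employer's $67.69 toward vision insurance premium is not withheld from the employee.)
Total deductions = $274.70 + $238.75 + $80.79 + $5.05 + $126.01 = $725.30
Net pay = $5,049.64 − $725.30 = $4,324.34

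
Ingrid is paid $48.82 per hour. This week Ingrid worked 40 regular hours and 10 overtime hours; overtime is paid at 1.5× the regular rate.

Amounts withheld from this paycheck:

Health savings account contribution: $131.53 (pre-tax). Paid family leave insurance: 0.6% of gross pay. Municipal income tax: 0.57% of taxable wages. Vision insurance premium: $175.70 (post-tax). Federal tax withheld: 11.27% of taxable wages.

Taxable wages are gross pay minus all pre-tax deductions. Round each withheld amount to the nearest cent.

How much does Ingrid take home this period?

Regular pay: 40 × $48.82 = $1,952.80
Overtime pay: 10 × $48.82 × 1.5 = $732.30
Gross pay = $1,952.80 + $732.30 = $2,685.10
Health savings account contribution: $131.53
Taxable wages = $2,685.10 − $131.53 = $2,553.57
Municipal income tax: $2,553.57 × 0.0057 = $14.56
Federal tax withheld: $2,553.57 × 0.1127 = $287.79
Paid family leave insurance: $2,685.10 × 0.006 = $16.11
Vision insurance premium: $175.70
Total deductions = $131.53 + $14.56 + $287.79 + $16.11 + $175.70 = $625.69
Net pay = $2,685.10 − $625.69 = $2,059.41

$2,059.41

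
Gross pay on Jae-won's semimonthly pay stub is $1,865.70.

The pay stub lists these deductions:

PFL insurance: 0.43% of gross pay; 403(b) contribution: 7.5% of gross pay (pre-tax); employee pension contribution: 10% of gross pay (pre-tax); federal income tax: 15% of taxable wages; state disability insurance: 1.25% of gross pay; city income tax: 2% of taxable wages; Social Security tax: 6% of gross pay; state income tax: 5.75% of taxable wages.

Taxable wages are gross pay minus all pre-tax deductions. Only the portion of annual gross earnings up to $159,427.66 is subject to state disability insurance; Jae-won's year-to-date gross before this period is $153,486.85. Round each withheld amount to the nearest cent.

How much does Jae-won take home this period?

$1,045.76

403(b) contribution: $1,865.70 × 0.075 = $139.93
Employee pension contribution: $1,865.70 × 0.1 = $186.57
Pre-tax total = $139.93 + $186.57 = $326.50
Taxable wages = $1,865.70 − $326.50 = $1,539.20
Federal income tax: $1,539.20 × 0.15 = $230.88
State income tax: $1,539.20 × 0.0575 = $88.50
City income tax: $1,539.20 × 0.02 = $30.78
Social Security tax: $1,865.70 × 0.06 = $111.94
State disability insurance: cap not yet reached, full $1,865.70 is subject → $1,865.70 × 0.0125 = $23.32
PFL insurance: $1,865.70 × 0.0043 = $8.02
Total deductions = $139.93 + $186.57 + $230.88 + $88.50 + $30.78 + $111.94 + $23.32 + $8.02 = $819.94
Net pay = $1,865.70 − $819.94 = $1,045.76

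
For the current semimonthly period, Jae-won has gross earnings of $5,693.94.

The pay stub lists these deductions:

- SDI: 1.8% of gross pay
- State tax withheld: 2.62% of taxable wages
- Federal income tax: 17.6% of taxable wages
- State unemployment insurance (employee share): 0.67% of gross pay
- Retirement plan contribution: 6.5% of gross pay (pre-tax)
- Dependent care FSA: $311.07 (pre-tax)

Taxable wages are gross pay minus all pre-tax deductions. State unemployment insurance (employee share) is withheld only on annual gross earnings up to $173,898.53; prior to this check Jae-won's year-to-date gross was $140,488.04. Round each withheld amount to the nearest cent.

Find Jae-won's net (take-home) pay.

Retirement plan contribution: $5,693.94 × 0.065 = $370.11
Dependent care FSA: $311.07
Pre-tax total = $370.11 + $311.07 = $681.18
Taxable wages = $5,693.94 − $681.18 = $5,012.76
State tax withheld: $5,012.76 × 0.0262 = $131.33
Federal income tax: $5,012.76 × 0.176 = $882.25
State unemployment insurance (employee share): cap not yet reached, full $5,693.94 is subject → $5,693.94 × 0.0067 = $38.15
SDI: $5,693.94 × 0.018 = $102.49
Total deductions = $370.11 + $311.07 + $131.33 + $882.25 + $38.15 + $102.49 = $1,835.40
Net pay = $5,693.94 − $1,835.40 = $3,858.54

$3,858.54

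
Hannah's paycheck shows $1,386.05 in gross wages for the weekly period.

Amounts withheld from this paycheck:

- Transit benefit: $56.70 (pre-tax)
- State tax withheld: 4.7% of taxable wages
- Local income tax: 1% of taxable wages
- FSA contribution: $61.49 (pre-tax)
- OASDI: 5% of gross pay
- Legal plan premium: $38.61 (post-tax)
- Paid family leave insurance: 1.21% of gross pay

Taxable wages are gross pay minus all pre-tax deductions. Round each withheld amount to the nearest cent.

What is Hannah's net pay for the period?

$1,070.91

FSA contribution: $61.49
Transit benefit: $56.70
Pre-tax total = $61.49 + $56.70 = $118.19
Taxable wages = $1,386.05 − $118.19 = $1,267.86
Local income tax: $1,267.86 × 0.01 = $12.68
State tax withheld: $1,267.86 × 0.047 = $59.59
Paid family leave insurance: $1,386.05 × 0.0121 = $16.77
OASDI: $1,386.05 × 0.05 = $69.30
Legal plan premium: $38.61
Total deductions = $61.49 + $56.70 + $12.68 + $59.59 + $16.77 + $69.30 + $38.61 = $315.14
Net pay = $1,386.05 − $315.14 = $1,070.91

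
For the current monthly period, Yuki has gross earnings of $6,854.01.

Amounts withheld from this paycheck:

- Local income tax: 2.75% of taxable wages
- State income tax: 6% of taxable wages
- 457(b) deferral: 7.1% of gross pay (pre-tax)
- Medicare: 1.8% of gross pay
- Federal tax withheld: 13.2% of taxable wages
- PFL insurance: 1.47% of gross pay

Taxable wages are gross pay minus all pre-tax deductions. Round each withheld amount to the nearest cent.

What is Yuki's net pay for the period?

$4,745.63

457(b) deferral: $6,854.01 × 0.071 = $486.63
Taxable wages = $6,854.01 − $486.63 = $6,367.38
State income tax: $6,367.38 × 0.06 = $382.04
Local income tax: $6,367.38 × 0.0275 = $175.10
Federal tax withheld: $6,367.38 × 0.132 = $840.49
PFL insurance: $6,854.01 × 0.0147 = $100.75
Medicare: $6,854.01 × 0.018 = $123.37
Total deductions = $486.63 + $382.04 + $175.10 + $840.49 + $100.75 + $123.37 = $2,108.38
Net pay = $6,854.01 − $2,108.38 = $4,745.63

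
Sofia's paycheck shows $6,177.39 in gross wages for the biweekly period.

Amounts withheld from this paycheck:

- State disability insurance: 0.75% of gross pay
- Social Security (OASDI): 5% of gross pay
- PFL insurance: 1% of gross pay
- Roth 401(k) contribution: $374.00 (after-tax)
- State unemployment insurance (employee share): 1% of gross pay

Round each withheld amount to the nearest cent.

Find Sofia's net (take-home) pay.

$5,324.65

State unemployment insurance (employee share): $6,177.39 × 0.01 = $61.77
Social Security (OASDI): $6,177.39 × 0.05 = $308.87
State disability insurance: $6,177.39 × 0.0075 = $46.33
PFL insurance: $6,177.39 × 0.01 = $61.77
Roth 401(k) contribution: $374.00
Total deductions = $61.77 + $308.87 + $46.33 + $61.77 + $374.00 = $852.74
Net pay = $6,177.39 − $852.74 = $5,324.65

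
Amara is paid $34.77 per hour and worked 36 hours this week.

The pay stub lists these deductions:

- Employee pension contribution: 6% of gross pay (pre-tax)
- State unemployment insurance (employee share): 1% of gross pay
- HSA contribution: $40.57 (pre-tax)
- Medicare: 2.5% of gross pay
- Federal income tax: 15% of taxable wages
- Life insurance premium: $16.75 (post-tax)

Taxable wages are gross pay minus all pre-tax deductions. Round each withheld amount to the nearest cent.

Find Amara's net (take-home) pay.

$905.08

Gross pay: 36 × $34.77 = $1,251.72
HSA contribution: $40.57
Employee pension contribution: $1,251.72 × 0.06 = $75.10
Pre-tax total = $40.57 + $75.10 = $115.67
Taxable wages = $1,251.72 − $115.67 = $1,136.05
Federal income tax: $1,136.05 × 0.15 = $170.41
Medicare: $1,251.72 × 0.025 = $31.29
State unemployment insurance (employee share): $1,251.72 × 0.01 = $12.52
Life insurance premium: $16.75
Total deductions = $40.57 + $75.10 + $170.41 + $31.29 + $12.52 + $16.75 = $346.64
Net pay = $1,251.72 − $346.64 = $905.08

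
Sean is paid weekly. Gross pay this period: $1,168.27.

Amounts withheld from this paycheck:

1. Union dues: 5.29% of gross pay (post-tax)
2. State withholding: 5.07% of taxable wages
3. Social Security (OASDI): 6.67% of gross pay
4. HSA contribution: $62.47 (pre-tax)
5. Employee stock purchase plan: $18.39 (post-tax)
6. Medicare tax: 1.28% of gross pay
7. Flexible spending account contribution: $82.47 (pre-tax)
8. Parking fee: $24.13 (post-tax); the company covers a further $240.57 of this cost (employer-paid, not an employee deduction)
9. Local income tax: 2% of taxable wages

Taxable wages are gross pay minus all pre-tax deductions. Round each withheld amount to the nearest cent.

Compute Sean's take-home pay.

$753.79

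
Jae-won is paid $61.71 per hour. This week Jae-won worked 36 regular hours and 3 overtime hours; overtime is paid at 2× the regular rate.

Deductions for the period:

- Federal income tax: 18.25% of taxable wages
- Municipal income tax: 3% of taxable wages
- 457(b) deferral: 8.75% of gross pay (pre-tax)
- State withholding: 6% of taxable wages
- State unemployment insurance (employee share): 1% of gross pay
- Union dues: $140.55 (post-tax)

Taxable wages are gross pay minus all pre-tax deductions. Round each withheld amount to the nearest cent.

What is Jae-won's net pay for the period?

$1,554.10

Regular pay: 36 × $61.71 = $2,221.56
Overtime pay: 3 × $61.71 × 2 = $370.26
Gross pay = $2,221.56 + $370.26 = $2,591.82
457(b) deferral: $2,591.82 × 0.0875 = $226.78
Taxable wages = $2,591.82 − $226.78 = $2,365.04
Municipal income tax: $2,365.04 × 0.03 = $70.95
Federal income tax: $2,365.04 × 0.1825 = $431.62
State withholding: $2,365.04 × 0.06 = $141.90
State unemployment insurance (employee share): $2,591.82 × 0.01 = $25.92
Union dues: $140.55
Total deductions = $226.78 + $70.95 + $431.62 + $141.90 + $25.92 + $140.55 = $1,037.72
Net pay = $2,591.82 − $1,037.72 = $1,554.10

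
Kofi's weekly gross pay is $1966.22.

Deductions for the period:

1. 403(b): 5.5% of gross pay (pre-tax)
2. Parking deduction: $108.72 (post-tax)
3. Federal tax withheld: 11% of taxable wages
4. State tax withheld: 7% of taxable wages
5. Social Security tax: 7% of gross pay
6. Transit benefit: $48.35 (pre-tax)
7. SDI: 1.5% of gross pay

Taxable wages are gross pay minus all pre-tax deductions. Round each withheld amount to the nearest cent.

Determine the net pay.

Transit benefit: $48.35
403(b): $1966.22 × 0.055 = $108.14
Pre-tax total = $48.35 + $108.14 = $156.49
Taxable wages = $1966.22 − $156.49 = $1809.73
State tax withheld: $1809.73 × 0.07 = $126.68
Federal tax withheld: $1809.73 × 0.11 = $199.07
Social Security tax: $1966.22 × 0.07 = $137.64
SDI: $1966.22 × 0.015 = $29.49
Parking deduction: $108.72
Total deductions = $48.35 + $108.14 + $126.68 + $199.07 + $137.64 + $29.49 + $108.72 = $758.09
Net pay = $1966.22 − $758.09 = $1208.13

$1208.13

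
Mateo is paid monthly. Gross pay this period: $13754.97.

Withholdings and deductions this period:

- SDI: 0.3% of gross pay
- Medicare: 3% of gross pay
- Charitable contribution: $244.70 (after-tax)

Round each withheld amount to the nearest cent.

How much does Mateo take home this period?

$13056.36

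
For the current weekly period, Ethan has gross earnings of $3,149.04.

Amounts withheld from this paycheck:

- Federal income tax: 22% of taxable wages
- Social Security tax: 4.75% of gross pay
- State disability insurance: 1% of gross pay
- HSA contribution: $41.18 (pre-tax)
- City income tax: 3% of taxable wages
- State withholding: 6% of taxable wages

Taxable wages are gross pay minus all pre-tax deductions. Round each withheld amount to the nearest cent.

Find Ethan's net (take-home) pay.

HSA contribution: $41.18
Taxable wages = $3,149.04 − $41.18 = $3,107.86
City income tax: $3,107.86 × 0.03 = $93.24
Federal income tax: $3,107.86 × 0.22 = $683.73
State withholding: $3,107.86 × 0.06 = $186.47
State disability insurance: $3,149.04 × 0.01 = $31.49
Social Security tax: $3,149.04 × 0.0475 = $149.58
Total deductions = $41.18 + $93.24 + $683.73 + $186.47 + $31.49 + $149.58 = $1,185.69
Net pay = $3,149.04 − $1,185.69 = $1,963.35

$1,963.35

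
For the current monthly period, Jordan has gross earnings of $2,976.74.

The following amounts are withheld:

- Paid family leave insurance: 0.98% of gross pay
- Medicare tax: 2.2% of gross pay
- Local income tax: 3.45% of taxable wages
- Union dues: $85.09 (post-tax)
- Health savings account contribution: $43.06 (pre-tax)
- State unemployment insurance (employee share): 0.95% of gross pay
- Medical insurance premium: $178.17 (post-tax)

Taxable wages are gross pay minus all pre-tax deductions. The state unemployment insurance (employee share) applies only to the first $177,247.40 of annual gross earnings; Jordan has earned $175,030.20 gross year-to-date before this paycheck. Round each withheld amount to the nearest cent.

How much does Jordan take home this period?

$2,453.49

Health savings account contribution: $43.06
Taxable wages = $2,976.74 − $43.06 = $2,933.68
Local income tax: $2,933.68 × 0.0345 = $101.21
Medicare tax: $2,976.74 × 0.022 = $65.49
State unemployment insurance (employee share): only $177,247.40 − $175,030.20 = $2,217.20 of this check is subject → $2,217.20 × 0.0095 = $21.06
Paid family leave insurance: $2,976.74 × 0.0098 = $29.17
Union dues: $85.09
Medical insurance premium: $178.17
Total deductions = $43.06 + $101.21 + $65.49 + $21.06 + $29.17 + $85.09 + $178.17 = $523.25
Net pay = $2,976.74 − $523.25 = $2,453.49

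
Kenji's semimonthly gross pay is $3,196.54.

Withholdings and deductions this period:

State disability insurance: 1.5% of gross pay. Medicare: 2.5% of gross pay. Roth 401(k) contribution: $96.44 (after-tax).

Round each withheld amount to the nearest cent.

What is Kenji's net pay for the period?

State disability insurance: $3,196.54 × 0.015 = $47.95
Medicare: $3,196.54 × 0.025 = $79.91
Roth 401(k) contribution: $96.44
Total deductions = $47.95 + $79.91 + $96.44 = $224.30
Net pay = $3,196.54 − $224.30 = $2,972.24

$2,972.24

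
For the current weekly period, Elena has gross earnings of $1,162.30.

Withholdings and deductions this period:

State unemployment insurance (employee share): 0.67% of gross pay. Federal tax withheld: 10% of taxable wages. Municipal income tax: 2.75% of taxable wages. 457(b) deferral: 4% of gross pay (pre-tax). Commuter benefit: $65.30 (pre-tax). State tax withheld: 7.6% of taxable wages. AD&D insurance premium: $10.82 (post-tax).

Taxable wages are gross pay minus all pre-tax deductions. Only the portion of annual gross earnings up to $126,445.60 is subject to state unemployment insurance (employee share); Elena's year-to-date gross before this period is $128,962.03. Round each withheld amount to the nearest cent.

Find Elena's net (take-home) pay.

Commuter benefit: $65.30
457(b) deferral: $1,162.30 × 0.04 = $46.49
Pre-tax total = $65.30 + $46.49 = $111.79
Taxable wages = $1,162.30 − $111.79 = $1,050.51
Municipal income tax: $1,050.51 × 0.0275 = $28.89
State tax withheld: $1,050.51 × 0.076 = $79.84
Federal tax withheld: $1,050.51 × 0.1 = $105.05
State unemployment insurance (employee share): annual cap $126,445.60 already reached (YTD $128,962.03), so $0.00
AD&D insurance premium: $10.82
Total deductions = $65.30 + $46.49 + $28.89 + $79.84 + $105.05 + $0.00 + $10.82 = $336.39
Net pay = $1,162.30 − $336.39 = $825.91

$825.91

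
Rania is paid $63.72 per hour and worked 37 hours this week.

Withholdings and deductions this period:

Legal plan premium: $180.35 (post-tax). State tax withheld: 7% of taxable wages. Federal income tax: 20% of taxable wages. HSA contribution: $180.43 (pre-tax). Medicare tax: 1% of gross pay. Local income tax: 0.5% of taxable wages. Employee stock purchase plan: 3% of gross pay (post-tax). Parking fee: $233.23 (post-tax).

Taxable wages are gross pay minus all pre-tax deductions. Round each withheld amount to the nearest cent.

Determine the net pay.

$1,070.59

Gross pay: 37 × $63.72 = $2,357.64
HSA contribution: $180.43
Taxable wages = $2,357.64 − $180.43 = $2,177.21
Federal income tax: $2,177.21 × 0.2 = $435.44
Local income tax: $2,177.21 × 0.005 = $10.89
State tax withheld: $2,177.21 × 0.07 = $152.40
Medicare tax: $2,357.64 × 0.01 = $23.58
Parking fee: $233.23
Legal plan premium: $180.35
Employee stock purchase plan: $2,357.64 × 0.03 = $70.73
Total deductions = $180.43 + $435.44 + $10.89 + $152.40 + $23.58 + $233.23 + $180.35 + $70.73 = $1,287.05
Net pay = $2,357.64 − $1,287.05 = $1,070.59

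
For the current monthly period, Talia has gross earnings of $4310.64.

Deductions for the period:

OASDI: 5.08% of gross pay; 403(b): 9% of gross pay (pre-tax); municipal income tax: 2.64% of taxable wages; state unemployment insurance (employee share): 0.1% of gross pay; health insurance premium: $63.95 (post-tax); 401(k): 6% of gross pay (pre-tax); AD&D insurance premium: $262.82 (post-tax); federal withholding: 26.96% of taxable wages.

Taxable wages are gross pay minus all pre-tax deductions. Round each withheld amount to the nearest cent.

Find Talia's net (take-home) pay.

$2029.42

401(k): $4310.64 × 0.06 = $258.64
403(b): $4310.64 × 0.09 = $387.96
Pre-tax total = $258.64 + $387.96 = $646.60
Taxable wages = $4310.64 − $646.60 = $3664.04
Federal withholding: $3664.04 × 0.2696 = $987.83
Municipal income tax: $3664.04 × 0.0264 = $96.73
State unemployment insurance (employee share): $4310.64 × 0.001 = $4.31
OASDI: $4310.64 × 0.0508 = $218.98
AD&D insurance premium: $262.82
Health insurance premium: $63.95
Total deductions = $258.64 + $387.96 + $987.83 + $96.73 + $4.31 + $218.98 + $262.82 + $63.95 = $2281.22
Net pay = $4310.64 − $2281.22 = $2029.42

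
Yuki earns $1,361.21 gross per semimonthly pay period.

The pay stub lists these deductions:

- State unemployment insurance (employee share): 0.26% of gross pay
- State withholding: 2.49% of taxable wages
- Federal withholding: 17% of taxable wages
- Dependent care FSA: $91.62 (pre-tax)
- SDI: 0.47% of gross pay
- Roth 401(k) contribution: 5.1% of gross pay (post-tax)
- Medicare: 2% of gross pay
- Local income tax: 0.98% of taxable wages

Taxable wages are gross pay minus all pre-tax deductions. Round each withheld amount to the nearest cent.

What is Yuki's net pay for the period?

$903.13

Dependent care FSA: $91.62
Taxable wages = $1,361.21 − $91.62 = $1,269.59
Local income tax: $1,269.59 × 0.0098 = $12.44
Federal withholding: $1,269.59 × 0.17 = $215.83
State withholding: $1,269.59 × 0.0249 = $31.61
Medicare: $1,361.21 × 0.02 = $27.22
SDI: $1,361.21 × 0.0047 = $6.40
State unemployment insurance (employee share): $1,361.21 × 0.0026 = $3.54
Roth 401(k) contribution: $1,361.21 × 0.051 = $69.42
Total deductions = $91.62 + $12.44 + $215.83 + $31.61 + $27.22 + $6.40 + $3.54 + $69.42 = $458.08
Net pay = $1,361.21 − $458.08 = $903.13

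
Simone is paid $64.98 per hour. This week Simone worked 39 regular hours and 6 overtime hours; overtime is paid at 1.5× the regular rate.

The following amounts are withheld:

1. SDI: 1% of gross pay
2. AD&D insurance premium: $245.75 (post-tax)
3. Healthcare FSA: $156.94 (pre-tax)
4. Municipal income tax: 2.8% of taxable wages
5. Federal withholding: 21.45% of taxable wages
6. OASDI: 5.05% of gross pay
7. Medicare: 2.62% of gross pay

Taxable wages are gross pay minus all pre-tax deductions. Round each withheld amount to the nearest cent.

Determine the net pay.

$1,727.62

Regular pay: 39 × $64.98 = $2,534.22
Overtime pay: 6 × $64.98 × 1.5 = $584.82
Gross pay = $2,534.22 + $584.82 = $3,119.04
Healthcare FSA: $156.94
Taxable wages = $3,119.04 − $156.94 = $2,962.10
Federal withholding: $2,962.10 × 0.2145 = $635.37
Municipal income tax: $2,962.10 × 0.028 = $82.94
SDI: $3,119.04 × 0.01 = $31.19
OASDI: $3,119.04 × 0.0505 = $157.51
Medicare: $3,119.04 × 0.0262 = $81.72
AD&D insurance premium: $245.75
Total deductions = $156.94 + $635.37 + $82.94 + $31.19 + $157.51 + $81.72 + $245.75 = $1,391.42
Net pay = $3,119.04 − $1,391.42 = $1,727.62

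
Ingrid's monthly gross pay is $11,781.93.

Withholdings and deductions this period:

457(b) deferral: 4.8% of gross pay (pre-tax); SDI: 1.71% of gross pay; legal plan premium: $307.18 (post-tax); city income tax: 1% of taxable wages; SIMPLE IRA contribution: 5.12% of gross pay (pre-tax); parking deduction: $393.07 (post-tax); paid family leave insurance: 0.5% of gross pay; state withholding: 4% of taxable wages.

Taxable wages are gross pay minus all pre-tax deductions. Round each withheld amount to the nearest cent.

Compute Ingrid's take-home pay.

$9,121.88

SIMPLE IRA contribution: $11,781.93 × 0.0512 = $603.23
457(b) deferral: $11,781.93 × 0.048 = $565.53
Pre-tax total = $603.23 + $565.53 = $1,168.76
Taxable wages = $11,781.93 − $1,168.76 = $10,613.17
State withholding: $10,613.17 × 0.04 = $424.53
City income tax: $10,613.17 × 0.01 = $106.13
Paid family leave insurance: $11,781.93 × 0.005 = $58.91
SDI: $11,781.93 × 0.0171 = $201.47
Legal plan premium: $307.18
Parking deduction: $393.07
Total deductions = $603.23 + $565.53 + $424.53 + $106.13 + $58.91 + $201.47 + $307.18 + $393.07 = $2,660.05
Net pay = $11,781.93 − $2,660.05 = $9,121.88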